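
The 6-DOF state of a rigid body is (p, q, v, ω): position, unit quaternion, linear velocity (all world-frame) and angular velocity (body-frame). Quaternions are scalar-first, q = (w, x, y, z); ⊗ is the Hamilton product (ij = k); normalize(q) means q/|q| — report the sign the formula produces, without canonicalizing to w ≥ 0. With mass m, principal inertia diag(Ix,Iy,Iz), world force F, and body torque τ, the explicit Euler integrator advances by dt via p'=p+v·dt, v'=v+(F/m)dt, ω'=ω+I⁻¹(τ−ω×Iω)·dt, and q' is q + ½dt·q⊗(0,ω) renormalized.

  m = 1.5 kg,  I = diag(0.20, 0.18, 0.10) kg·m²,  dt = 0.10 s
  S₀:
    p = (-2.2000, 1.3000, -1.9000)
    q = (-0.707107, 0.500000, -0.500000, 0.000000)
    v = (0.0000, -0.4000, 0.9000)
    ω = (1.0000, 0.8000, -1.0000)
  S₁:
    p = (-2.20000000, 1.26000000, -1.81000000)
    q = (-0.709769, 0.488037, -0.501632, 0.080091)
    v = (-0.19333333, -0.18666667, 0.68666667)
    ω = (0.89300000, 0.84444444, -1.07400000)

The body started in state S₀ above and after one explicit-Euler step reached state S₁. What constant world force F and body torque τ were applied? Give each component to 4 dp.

F = (-2.9000, 3.2000, -3.2000)
τ = (-0.1500, -0.0200, -0.0900)

Δv = v₁−v₀ = (-0.19333333, 0.21333333, -0.21333333)
F = m·Δv/dt = (-2.9000, 3.2000, -3.2000)
Δω = ω₁−ω₀ = (-0.10700000, 0.04444444, -0.07400000)
applied torque τ = (-0.1500, -0.0200, -0.0900)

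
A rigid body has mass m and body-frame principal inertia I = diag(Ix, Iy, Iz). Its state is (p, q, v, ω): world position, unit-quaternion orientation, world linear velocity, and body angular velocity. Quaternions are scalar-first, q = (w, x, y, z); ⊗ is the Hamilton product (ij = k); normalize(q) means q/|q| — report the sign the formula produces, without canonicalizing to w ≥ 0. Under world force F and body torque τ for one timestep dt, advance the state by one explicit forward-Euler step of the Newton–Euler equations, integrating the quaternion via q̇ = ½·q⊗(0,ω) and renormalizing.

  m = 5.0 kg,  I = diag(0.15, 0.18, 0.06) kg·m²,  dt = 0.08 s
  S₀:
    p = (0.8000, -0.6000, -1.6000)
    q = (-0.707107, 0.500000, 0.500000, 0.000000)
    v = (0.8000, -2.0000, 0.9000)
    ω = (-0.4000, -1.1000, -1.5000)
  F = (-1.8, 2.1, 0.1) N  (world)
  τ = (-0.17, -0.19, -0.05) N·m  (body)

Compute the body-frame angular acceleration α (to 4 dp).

α = (0.1867, -1.3556, -1.0533)

gyro term ω×Iω = (-0.1980, 0.0540, 0.0132)
angular accel α = (0.1867, -1.3556, -1.0533)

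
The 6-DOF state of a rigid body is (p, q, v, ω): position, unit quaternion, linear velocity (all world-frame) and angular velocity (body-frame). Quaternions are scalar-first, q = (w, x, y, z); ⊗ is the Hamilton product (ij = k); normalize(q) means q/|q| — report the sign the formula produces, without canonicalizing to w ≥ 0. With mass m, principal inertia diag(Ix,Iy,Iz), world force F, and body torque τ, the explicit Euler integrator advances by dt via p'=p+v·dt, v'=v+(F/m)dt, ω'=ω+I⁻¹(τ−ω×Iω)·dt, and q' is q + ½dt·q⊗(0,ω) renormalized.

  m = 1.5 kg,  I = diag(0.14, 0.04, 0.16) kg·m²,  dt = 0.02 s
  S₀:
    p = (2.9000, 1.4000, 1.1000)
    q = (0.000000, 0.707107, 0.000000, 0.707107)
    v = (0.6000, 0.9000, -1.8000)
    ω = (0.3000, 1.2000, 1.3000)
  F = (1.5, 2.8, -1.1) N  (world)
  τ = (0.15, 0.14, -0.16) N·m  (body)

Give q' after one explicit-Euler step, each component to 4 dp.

q' = (-0.0113, 0.6985, -0.0071, 0.7155)

2q̇ = q⊗(0,ω) = (-1.1313712, -0.8485284, -0.7071070, 0.8485284)
q' = normalize(q + ½dt·q⊗(0,ω)) = (-0.0113, 0.6985, -0.0071, 0.7155)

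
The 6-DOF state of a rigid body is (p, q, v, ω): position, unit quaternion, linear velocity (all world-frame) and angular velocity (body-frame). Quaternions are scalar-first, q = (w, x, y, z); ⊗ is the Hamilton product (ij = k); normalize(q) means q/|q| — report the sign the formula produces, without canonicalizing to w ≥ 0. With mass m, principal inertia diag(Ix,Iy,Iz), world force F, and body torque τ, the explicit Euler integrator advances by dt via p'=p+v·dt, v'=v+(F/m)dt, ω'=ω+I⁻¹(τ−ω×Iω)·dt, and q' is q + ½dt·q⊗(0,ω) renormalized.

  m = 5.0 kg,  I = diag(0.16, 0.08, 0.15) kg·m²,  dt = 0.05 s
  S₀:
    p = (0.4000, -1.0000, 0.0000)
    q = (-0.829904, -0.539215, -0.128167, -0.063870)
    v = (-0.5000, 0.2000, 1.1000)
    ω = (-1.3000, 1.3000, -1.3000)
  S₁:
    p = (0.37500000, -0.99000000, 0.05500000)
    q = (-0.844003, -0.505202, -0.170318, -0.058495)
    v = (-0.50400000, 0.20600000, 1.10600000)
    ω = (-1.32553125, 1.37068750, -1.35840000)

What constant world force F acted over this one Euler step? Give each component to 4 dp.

velocity change Δv = (-0.00400000, 0.00600000, 0.00600000)
applied force F = (-0.4000, 0.6000, 0.6000)

F = (-0.4000, 0.6000, 0.6000)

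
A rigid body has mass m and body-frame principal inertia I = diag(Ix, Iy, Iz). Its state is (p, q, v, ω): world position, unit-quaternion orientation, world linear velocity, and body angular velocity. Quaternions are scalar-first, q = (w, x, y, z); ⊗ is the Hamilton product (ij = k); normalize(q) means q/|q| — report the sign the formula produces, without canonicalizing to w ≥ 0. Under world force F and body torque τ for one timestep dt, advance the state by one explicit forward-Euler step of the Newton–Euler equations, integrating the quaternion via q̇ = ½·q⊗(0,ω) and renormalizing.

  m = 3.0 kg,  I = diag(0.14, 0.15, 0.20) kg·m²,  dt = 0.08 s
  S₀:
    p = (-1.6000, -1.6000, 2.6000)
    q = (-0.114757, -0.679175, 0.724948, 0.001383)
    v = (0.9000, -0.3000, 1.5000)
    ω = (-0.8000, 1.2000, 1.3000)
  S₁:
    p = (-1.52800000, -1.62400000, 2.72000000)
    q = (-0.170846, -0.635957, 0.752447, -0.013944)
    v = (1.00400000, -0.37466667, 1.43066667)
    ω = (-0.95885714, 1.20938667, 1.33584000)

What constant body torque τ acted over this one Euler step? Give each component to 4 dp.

ω₁ − ω₀ = (-0.15885714, 0.00938667, 0.03584000)
precession coupling = (0.0780, 0.0624, -0.0096)
τ = I·(Δω/dt) + ω₀×(Iω₀) = (-0.2000, 0.0800, 0.0800)

τ = (-0.2000, 0.0800, 0.0800)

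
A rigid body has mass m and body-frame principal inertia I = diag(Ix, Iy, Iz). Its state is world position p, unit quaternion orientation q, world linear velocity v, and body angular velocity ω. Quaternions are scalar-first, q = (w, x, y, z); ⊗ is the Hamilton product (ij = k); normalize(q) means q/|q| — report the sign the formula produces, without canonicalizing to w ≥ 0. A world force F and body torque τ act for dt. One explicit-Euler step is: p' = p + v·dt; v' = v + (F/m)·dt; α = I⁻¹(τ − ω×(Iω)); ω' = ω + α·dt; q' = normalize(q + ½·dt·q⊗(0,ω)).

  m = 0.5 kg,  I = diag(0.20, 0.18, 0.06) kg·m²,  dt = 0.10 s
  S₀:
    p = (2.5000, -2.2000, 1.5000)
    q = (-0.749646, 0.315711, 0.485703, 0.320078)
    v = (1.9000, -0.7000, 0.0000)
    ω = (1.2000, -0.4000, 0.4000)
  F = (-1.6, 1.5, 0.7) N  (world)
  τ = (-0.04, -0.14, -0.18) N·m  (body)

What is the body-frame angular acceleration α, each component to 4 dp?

ω×(Iω) gyroscopic = (0.0192, 0.0672, 0.0096)
α = I⁻¹(τ − ω×Iω) = (-0.2960, -1.1511, -3.1600)

α = (-0.2960, -1.1511, -3.1600)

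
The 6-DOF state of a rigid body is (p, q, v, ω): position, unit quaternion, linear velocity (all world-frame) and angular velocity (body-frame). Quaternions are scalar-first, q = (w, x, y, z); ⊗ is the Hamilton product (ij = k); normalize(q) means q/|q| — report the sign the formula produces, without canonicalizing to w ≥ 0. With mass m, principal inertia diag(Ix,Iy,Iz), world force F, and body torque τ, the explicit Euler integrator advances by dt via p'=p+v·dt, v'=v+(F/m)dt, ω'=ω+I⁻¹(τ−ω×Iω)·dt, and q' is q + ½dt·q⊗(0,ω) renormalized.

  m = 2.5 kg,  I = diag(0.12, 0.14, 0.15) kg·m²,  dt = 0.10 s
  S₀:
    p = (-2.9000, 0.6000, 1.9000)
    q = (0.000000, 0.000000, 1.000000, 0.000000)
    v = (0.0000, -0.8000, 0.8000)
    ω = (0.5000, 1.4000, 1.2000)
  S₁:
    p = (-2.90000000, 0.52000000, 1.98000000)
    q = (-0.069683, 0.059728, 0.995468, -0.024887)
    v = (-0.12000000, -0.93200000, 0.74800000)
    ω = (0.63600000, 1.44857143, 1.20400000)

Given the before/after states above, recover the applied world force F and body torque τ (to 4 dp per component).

Δω = ω₁−ω₀ = (0.13600000, 0.04857143, 0.00400000)
I·α + gyro = (0.1800, 0.0500, 0.0200)
v₁ − v₀ = (-0.12000000, -0.13200000, -0.05200000)
m·(v₁−v₀)/dt = (-3.0000, -3.3000, -1.3000)

F = (-3.0000, -3.3000, -1.3000)
τ = (0.1800, 0.0500, 0.0200)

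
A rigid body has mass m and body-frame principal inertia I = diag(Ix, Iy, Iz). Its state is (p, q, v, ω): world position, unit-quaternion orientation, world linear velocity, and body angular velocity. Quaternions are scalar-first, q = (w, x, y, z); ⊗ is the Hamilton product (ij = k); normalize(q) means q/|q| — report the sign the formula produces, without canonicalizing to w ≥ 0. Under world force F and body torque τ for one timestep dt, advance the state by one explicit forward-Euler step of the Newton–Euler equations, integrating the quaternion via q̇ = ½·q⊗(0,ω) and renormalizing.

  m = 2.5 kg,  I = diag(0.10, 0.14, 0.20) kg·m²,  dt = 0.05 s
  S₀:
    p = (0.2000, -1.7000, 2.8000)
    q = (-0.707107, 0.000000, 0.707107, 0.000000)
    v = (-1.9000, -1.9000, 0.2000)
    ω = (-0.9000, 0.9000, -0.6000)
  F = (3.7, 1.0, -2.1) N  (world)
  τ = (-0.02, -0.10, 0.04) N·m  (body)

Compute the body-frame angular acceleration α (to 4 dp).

α = (0.1240, -0.3286, 0.3620)

gyro term ω×Iω = (-0.0324, -0.0540, -0.0324)
angular accel α = (0.1240, -0.3286, 0.3620)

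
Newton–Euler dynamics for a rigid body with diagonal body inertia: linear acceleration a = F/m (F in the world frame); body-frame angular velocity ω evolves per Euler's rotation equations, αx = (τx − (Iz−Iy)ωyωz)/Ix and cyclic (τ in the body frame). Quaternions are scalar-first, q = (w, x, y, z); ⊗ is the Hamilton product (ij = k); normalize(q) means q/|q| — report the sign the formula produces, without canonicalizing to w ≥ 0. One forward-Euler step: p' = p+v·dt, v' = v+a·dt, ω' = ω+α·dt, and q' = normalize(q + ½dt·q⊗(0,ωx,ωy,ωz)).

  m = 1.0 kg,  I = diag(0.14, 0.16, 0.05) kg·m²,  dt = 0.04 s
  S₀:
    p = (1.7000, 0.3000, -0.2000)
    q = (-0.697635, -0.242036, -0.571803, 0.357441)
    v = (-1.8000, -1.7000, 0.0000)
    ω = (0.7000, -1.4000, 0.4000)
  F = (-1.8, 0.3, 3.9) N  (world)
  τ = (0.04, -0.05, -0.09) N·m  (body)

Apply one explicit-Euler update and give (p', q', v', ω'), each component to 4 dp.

gyro term ω×Iω = (0.0616, 0.0252, -0.0196)
(τ − ω×Iω)/I = (-0.1543, -0.4700, -1.4080)
new body rate ω' = (0.6938, -1.4188, 0.3437)
2q̇ = q⊗(0,ω) = (-0.7740754, -0.2166483, 1.3237121, 0.4600585)
q + ½dt·q⊗(0,ω), renormalized = (-0.7127, -0.2462, -0.5450, 0.3665)
p' = p + v·dt = (1.6280, 0.2320, -0.2000)
new velocity v' = (-1.8720, -1.6880, 0.1560)

p' = (1.6280, 0.2320, -0.2000)
q' = (-0.7127, -0.2462, -0.5450, 0.3665)
v' = (-1.8720, -1.6880, 0.1560)
ω' = (0.6938, -1.4188, 0.3437)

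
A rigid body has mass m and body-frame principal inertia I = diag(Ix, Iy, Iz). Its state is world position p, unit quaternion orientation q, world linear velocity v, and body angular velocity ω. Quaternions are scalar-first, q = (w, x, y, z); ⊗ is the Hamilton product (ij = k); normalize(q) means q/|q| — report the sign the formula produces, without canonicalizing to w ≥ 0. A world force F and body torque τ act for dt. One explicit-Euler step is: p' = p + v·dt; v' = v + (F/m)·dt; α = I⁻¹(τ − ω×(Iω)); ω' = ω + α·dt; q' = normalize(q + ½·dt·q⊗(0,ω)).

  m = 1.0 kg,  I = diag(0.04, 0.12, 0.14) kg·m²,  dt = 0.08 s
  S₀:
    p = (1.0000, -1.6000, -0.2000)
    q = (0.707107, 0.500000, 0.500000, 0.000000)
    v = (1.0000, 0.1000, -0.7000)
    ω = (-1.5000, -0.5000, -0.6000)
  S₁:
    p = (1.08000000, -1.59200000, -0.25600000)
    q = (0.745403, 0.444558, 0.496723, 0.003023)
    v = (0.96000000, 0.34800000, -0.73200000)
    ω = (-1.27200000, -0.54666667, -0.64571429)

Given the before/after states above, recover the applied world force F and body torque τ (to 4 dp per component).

Δv = v₁−v₀ = (-0.04000000, 0.24800000, -0.03200000)
m·(v₁−v₀)/dt = (-0.5000, 3.1000, -0.4000)
ω₁ − ω₀ = (0.22800000, -0.04666667, -0.04571429)
gyro term ω₀×Iω₀ = (0.0060, -0.0900, 0.0600)
applied torque τ = (0.1200, -0.1600, -0.0200)

F = (-0.5000, 3.1000, -0.4000)
τ = (0.1200, -0.1600, -0.0200)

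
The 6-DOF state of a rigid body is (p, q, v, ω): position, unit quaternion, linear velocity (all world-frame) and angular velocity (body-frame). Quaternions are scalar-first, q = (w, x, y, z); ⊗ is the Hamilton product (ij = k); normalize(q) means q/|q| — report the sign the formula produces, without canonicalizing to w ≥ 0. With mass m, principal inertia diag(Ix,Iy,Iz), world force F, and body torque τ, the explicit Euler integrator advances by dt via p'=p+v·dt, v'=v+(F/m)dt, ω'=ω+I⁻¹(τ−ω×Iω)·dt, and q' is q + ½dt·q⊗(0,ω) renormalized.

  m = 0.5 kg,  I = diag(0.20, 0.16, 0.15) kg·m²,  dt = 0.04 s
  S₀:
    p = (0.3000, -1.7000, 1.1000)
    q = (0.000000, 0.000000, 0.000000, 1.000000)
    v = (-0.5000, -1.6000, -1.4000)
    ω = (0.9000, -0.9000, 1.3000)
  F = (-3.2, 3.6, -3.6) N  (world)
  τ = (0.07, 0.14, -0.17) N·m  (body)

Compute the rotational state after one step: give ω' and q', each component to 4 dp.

ω×(Iω) gyroscopic = (0.0117, 0.0585, 0.0324)
angular accel α = (0.2915, 0.5094, -1.3493)
ω + α·dt = (0.9117, -0.8796, 1.2460)
Hamilton product q⊗(0,ω) = (-1.3000000, 0.9000000, 0.9000000, 0.0000000)
q + ½dt·q⊗(0,ω), renormalized = (-0.0260, 0.0180, 0.0180, 0.9993)

ω' = (0.9117, -0.8796, 1.2460)
q' = (-0.0260, 0.0180, 0.0180, 0.9993)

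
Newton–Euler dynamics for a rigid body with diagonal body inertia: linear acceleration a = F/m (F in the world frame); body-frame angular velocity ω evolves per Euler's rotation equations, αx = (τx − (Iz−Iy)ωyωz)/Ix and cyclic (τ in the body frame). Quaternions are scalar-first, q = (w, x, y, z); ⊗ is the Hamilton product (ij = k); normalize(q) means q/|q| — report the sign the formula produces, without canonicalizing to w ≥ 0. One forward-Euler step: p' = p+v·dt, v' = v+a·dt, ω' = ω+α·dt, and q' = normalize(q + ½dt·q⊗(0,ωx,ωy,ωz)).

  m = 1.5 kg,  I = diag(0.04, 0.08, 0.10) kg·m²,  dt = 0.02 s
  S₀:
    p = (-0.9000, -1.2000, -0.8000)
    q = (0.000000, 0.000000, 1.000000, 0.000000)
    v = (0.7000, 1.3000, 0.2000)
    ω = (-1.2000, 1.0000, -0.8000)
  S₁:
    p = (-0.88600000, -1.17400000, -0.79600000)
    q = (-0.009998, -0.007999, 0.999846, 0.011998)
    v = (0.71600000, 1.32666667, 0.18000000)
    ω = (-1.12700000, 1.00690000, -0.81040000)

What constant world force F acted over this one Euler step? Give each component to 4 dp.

F = (1.2000, 2.0000, -1.5000)

velocity change Δv = (0.01600000, 0.02666667, -0.02000000)
F = m·Δv/dt = (1.2000, 2.0000, -1.5000)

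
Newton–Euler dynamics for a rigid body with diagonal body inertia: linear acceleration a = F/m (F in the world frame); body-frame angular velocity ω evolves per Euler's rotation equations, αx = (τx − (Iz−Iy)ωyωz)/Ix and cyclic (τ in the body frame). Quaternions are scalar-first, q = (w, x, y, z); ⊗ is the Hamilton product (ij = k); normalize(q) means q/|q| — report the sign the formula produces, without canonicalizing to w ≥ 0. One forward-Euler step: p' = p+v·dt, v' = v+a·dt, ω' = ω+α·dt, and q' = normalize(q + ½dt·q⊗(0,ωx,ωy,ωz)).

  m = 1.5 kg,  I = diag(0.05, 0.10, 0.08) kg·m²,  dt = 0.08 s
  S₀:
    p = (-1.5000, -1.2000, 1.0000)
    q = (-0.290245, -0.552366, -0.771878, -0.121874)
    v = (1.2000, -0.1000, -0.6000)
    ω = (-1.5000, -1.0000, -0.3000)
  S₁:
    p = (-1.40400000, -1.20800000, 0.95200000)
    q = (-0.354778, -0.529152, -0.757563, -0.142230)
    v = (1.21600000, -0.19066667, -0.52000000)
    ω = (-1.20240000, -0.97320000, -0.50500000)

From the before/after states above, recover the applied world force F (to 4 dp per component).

Δv = v₁−v₀ = (0.01600000, -0.09066667, 0.08000000)
m·(v₁−v₀)/dt = (0.3000, -1.7000, 1.5000)

F = (0.3000, -1.7000, 1.5000)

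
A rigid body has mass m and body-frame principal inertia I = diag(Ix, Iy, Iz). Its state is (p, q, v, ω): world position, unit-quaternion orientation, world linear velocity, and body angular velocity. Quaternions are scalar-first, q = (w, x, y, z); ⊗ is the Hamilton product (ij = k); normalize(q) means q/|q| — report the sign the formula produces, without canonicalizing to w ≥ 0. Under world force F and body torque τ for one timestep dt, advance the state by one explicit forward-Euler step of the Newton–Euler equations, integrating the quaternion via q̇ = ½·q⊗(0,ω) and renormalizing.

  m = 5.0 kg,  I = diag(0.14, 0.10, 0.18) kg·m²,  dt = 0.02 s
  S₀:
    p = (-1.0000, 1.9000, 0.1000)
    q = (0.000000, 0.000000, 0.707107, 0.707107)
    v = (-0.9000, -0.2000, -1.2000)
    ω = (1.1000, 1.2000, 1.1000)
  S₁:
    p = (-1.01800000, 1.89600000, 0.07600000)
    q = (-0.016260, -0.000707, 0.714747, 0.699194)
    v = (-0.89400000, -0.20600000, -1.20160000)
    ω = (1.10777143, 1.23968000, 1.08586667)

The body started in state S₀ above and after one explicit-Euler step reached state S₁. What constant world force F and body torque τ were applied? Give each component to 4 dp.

F = (1.5000, -1.5000, -0.4000)
τ = (0.1600, 0.1500, -0.1800)

rate change Δω = (0.00777143, 0.03968000, -0.01413333)
precession coupling = (0.1056, -0.0484, -0.0528)
I·α + gyro = (0.1600, 0.1500, -0.1800)
Δv = v₁−v₀ = (0.00600000, -0.00600000, -0.00160000)
applied force F = (1.5000, -1.5000, -0.4000)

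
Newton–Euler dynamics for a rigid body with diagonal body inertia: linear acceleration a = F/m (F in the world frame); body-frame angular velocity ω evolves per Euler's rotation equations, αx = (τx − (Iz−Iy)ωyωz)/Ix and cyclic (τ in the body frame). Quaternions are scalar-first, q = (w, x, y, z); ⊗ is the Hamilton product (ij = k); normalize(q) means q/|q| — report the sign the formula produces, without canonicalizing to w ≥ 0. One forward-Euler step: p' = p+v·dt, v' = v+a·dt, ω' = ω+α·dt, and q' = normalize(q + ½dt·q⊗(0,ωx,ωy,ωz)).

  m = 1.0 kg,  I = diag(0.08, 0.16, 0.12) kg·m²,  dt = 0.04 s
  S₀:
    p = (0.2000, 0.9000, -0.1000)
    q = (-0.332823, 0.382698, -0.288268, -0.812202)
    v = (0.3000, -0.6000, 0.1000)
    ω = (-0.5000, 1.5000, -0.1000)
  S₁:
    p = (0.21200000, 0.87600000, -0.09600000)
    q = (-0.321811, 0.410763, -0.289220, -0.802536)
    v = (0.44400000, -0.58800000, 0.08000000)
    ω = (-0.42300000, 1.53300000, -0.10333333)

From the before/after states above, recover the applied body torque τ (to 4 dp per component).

τ = (0.1600, 0.1300, -0.0700)

ω₁ − ω₀ = (0.07700000, 0.03300000, -0.00333333)
precession coupling = (0.0060, -0.0020, -0.0600)
applied torque τ = (0.1600, 0.1300, -0.0700)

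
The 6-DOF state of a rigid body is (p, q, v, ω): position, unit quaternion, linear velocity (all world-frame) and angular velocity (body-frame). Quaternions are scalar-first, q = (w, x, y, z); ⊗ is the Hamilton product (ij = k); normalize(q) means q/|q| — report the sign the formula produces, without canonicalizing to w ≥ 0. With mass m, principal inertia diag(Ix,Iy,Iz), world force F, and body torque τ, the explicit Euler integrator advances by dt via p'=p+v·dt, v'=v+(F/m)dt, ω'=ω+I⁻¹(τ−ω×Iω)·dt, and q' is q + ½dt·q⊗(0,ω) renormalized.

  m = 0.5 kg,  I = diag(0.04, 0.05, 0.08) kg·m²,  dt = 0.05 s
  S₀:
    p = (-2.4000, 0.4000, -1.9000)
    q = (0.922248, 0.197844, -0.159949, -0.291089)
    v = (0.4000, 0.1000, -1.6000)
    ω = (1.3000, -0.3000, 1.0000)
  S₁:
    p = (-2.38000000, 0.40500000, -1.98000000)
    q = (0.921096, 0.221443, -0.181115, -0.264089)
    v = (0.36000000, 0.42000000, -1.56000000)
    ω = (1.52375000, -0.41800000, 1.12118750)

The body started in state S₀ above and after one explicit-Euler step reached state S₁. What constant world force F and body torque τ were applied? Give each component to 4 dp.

v₁ − v₀ = (-0.04000000, 0.32000000, 0.04000000)
F = m·Δv/dt = (-0.4000, 3.2000, 0.4000)
rate change Δω = (0.22375000, -0.11800000, 0.12118750)
ω₀×(Iω₀) = (-0.0090, -0.0520, -0.0039)
τ = I·(Δω/dt) + ω₀×(Iω₀) = (0.1700, -0.1700, 0.1900)

F = (-0.4000, 3.2000, 0.4000)
τ = (0.1700, -0.1700, 0.1900)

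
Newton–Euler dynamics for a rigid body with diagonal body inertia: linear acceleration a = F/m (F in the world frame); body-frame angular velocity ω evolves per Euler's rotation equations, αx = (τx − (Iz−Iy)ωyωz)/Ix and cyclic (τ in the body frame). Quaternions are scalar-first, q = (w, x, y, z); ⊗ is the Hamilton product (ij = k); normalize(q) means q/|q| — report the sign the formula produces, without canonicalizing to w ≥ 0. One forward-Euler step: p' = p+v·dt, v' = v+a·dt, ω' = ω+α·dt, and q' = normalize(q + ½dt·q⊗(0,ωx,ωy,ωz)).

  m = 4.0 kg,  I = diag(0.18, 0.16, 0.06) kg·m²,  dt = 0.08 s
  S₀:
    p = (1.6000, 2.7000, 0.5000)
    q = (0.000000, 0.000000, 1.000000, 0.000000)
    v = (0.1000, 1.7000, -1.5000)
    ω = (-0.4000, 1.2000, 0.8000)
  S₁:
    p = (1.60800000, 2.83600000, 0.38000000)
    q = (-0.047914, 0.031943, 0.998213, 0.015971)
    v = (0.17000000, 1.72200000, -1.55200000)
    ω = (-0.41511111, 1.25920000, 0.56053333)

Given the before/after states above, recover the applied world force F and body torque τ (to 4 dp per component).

F = (3.5000, 1.1000, -2.6000)
τ = (-0.1300, 0.0800, -0.1700)

Δω = ω₁−ω₀ = (-0.01511111, 0.05920000, -0.23946667)
I·α + gyro = (-0.1300, 0.0800, -0.1700)
Δv = v₁−v₀ = (0.07000000, 0.02200000, -0.05200000)
F = m·Δv/dt = (3.5000, 1.1000, -2.6000)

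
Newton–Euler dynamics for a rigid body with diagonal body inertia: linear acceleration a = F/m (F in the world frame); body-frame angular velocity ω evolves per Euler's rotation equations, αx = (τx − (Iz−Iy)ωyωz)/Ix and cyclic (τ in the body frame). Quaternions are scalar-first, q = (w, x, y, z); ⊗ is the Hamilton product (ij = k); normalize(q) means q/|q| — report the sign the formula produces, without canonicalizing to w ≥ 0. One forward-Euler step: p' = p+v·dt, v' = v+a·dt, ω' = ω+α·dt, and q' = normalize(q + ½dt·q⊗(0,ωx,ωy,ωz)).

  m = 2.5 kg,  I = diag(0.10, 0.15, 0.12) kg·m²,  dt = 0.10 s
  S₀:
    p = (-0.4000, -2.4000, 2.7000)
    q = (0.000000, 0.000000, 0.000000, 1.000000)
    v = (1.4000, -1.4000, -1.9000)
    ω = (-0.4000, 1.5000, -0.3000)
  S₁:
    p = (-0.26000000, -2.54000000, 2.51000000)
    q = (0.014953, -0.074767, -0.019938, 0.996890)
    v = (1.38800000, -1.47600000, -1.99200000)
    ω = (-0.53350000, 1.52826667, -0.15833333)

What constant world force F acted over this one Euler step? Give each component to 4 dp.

F = (-0.3000, -1.9000, -2.3000)

velocity change Δv = (-0.01200000, -0.07600000, -0.09200000)
F = m·Δv/dt = (-0.3000, -1.9000, -2.3000)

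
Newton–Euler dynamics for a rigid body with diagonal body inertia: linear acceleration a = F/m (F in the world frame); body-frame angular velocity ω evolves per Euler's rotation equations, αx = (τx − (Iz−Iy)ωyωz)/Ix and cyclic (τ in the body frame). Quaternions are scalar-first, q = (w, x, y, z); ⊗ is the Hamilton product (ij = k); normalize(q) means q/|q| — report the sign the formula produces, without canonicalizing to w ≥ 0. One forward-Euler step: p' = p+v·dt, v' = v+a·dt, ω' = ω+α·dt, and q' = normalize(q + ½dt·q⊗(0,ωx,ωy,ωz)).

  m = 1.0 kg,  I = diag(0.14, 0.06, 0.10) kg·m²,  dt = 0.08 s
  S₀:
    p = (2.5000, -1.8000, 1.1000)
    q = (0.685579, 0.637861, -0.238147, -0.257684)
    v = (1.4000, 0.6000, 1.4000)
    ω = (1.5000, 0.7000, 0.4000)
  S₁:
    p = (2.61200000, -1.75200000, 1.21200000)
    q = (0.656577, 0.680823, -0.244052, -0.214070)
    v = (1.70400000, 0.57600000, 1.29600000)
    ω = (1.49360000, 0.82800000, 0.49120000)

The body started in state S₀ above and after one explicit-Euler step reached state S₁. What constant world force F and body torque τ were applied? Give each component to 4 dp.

rate change Δω = (-0.00640000, 0.12800000, 0.09120000)
precession coupling = (0.0112, 0.0240, -0.0840)
τ = I·(Δω/dt) + ω₀×(Iω₀) = (0.0000, 0.1200, 0.0300)
velocity change Δv = (0.30400000, -0.02400000, -0.10400000)
m·(v₁−v₀)/dt = (3.8000, -0.3000, -1.3000)

F = (3.8000, -0.3000, -1.3000)
τ = (0.0000, 0.1200, 0.0300)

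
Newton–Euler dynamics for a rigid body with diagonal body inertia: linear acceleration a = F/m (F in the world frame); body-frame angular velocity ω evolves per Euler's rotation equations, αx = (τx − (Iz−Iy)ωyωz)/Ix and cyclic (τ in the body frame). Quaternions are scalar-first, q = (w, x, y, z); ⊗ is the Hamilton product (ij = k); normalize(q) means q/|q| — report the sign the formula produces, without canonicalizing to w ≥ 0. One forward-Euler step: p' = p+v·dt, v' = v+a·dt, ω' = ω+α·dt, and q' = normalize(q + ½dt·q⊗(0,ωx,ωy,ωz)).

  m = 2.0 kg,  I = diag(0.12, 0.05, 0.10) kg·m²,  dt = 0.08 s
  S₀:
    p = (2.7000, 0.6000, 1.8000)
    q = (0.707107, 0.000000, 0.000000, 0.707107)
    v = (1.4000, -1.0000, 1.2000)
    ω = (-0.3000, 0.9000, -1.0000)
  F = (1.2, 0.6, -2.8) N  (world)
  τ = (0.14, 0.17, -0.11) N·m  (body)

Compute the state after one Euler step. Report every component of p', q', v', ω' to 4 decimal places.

p' = (2.8120, 0.5200, 1.8960)
q' = (0.7343, -0.0339, 0.0169, 0.6778)
v' = (1.4480, -0.9760, 1.0880)
ω' = (-0.1767, 1.1624, -1.1031)

a = (0.6000, 0.3000, -1.4000)
new position p' = (2.8120, 0.5200, 1.8960)
v' = v + a·dt = (1.4480, -0.9760, 1.0880)
angular accel α = (1.5417, 3.2800, -1.2890)
new body rate ω' = (-0.1767, 1.1624, -1.1031)
Hamilton product q⊗(0,ω) = (0.7071070, -0.8485284, 0.4242642, -0.7071070)
updated quaternion q' = (0.7343, -0.0339, 0.0169, 0.6778)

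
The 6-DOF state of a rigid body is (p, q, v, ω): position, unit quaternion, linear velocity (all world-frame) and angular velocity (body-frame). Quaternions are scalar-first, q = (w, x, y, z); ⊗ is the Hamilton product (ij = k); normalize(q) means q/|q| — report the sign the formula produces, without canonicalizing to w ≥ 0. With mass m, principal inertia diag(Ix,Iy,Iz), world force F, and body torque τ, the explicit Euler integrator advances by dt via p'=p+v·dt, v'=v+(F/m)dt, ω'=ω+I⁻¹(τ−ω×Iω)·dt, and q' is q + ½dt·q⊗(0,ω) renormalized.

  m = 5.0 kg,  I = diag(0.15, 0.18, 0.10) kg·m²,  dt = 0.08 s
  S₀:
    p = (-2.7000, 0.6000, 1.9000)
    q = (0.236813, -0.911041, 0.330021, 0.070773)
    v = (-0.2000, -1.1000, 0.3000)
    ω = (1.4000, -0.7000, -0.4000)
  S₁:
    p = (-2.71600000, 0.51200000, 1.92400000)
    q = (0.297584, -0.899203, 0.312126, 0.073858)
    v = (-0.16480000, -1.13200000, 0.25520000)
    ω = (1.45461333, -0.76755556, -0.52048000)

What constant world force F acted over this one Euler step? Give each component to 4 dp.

Δv = v₁−v₀ = (0.03520000, -0.03200000, -0.04480000)
F = m·Δv/dt = (2.2000, -2.0000, -2.8000)

F = (2.2000, -2.0000, -2.8000)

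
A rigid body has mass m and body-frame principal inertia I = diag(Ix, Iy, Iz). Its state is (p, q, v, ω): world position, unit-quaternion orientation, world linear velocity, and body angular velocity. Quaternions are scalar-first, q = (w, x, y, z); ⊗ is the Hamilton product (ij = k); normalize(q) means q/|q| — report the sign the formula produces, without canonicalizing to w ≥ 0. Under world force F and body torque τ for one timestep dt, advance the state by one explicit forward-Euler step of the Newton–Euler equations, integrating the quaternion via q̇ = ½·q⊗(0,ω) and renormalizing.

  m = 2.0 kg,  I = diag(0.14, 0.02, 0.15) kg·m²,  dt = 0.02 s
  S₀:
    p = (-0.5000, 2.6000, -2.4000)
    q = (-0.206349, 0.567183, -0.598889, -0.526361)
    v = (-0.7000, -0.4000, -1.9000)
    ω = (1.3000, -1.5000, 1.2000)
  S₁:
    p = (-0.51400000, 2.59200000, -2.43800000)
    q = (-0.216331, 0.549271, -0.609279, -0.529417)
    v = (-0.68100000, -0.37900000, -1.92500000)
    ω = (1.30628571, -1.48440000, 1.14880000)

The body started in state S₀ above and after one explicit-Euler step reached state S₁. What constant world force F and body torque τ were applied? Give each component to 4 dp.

velocity change Δv = (0.01900000, 0.02100000, -0.02500000)
F = m·Δv/dt = (1.9000, 2.1000, -2.5000)
ω₁ − ω₀ = (0.00628571, 0.01560000, -0.05120000)
ω₀×(Iω₀) = (-0.2340, -0.0156, 0.2340)
applied torque τ = (-0.1900, 0.0000, -0.1500)

F = (1.9000, 2.1000, -2.5000)
τ = (-0.1900, 0.0000, -0.1500)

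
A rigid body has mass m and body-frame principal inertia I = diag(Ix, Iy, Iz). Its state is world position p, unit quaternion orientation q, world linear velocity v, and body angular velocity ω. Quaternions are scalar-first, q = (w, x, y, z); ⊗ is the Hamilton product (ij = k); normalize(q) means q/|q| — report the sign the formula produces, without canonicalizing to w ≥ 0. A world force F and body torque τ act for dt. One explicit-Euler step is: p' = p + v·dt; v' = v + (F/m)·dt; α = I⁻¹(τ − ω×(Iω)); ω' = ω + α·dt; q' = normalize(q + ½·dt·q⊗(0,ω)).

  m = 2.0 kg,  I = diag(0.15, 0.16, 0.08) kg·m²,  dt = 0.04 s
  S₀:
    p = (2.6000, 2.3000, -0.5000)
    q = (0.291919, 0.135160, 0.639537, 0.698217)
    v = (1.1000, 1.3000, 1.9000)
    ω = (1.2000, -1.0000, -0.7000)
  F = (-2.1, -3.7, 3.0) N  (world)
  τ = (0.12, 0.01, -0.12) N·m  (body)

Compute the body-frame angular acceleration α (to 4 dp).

gyro term ω×Iω = (-0.0560, -0.0588, -0.0120)
α = I⁻¹(τ − ω×Iω) = (1.1733, 0.4300, -1.3500)

α = (1.1733, 0.4300, -1.3500)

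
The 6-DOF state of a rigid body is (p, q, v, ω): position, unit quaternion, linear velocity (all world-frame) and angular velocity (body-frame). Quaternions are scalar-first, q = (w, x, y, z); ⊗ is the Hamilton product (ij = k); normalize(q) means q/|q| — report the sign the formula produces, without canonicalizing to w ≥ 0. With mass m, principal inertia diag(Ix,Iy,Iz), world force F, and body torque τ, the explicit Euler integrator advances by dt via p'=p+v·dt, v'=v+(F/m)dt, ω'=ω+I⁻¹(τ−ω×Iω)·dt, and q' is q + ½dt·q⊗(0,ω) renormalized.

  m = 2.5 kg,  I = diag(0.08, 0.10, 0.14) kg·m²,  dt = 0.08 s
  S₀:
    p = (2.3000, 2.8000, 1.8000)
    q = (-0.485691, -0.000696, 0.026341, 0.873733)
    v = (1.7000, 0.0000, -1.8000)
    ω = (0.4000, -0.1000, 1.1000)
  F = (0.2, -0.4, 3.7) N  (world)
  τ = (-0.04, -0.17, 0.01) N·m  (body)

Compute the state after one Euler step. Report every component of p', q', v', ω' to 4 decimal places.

linear accel F/m = (0.0800, -0.1600, 1.4800)
new position p' = (2.4360, 2.8000, 1.6560)
v' = v + a·dt = (1.7064, -0.0128, -1.6816)
α = I⁻¹(τ − ω×Iω) = (-0.4450, -1.4360, 0.0771)
ω' = ω + α·dt = (0.3644, -0.2149, 1.1062)
q⊗(0,ω) = (-0.9581938, -0.0779280, 0.3988279, -0.5447269)
q + ½dt·q⊗(0,ω), renormalized = (-0.5234, -0.0038, 0.0422, 0.8510)

p' = (2.4360, 2.8000, 1.6560)
q' = (-0.5234, -0.0038, 0.0422, 0.8510)
v' = (1.7064, -0.0128, -1.6816)
ω' = (0.3644, -0.2149, 1.1062)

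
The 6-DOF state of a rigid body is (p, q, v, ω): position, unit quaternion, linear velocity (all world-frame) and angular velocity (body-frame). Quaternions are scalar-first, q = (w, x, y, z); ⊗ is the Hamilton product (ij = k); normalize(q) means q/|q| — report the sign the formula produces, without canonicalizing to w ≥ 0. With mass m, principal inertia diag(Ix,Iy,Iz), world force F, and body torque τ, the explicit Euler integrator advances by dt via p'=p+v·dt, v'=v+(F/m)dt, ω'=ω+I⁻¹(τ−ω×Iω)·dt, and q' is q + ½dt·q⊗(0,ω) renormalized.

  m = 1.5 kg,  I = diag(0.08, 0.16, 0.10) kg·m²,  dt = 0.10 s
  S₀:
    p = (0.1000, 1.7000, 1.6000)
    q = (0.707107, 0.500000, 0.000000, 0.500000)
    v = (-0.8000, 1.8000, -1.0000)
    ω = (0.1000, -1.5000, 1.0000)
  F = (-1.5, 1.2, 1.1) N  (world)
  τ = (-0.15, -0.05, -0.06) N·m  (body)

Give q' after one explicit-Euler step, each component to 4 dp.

q⊗(0,ω) = (-0.5500000, 0.8207107, -1.5106605, -0.0428930)
q' = normalize(q + ½dt·q⊗(0,ω)) = (0.6769, 0.5388, -0.0752, 0.4958)

q' = (0.6769, 0.5388, -0.0752, 0.4958)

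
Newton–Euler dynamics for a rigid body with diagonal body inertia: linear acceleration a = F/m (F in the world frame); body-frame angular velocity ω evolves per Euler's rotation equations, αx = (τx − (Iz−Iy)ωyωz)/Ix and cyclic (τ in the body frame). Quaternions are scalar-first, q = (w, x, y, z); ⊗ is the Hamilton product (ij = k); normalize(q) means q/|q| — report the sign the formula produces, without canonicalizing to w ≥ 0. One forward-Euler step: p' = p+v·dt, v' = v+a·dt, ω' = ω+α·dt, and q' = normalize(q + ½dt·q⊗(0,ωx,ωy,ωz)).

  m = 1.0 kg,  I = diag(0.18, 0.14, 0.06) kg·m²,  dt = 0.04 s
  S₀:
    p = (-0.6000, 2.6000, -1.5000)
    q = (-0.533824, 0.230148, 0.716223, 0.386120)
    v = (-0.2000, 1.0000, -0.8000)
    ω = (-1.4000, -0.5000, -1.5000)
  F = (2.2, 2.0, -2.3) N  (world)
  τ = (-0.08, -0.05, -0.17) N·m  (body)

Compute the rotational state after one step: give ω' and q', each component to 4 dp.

α = I⁻¹(τ − ω×Iω) = (-0.1111, -2.1571, -2.3667)
new body rate ω' = (-1.4044, -0.5863, -1.5947)
q⊗(0,ω) = (1.2594987, -0.1339209, 0.0715660, 1.6883742)
q + ½dt·q⊗(0,ω), renormalized = (-0.5082, 0.2273, 0.7170, 0.4195)

ω' = (-1.4044, -0.5863, -1.5947)
q' = (-0.5082, 0.2273, 0.7170, 0.4195)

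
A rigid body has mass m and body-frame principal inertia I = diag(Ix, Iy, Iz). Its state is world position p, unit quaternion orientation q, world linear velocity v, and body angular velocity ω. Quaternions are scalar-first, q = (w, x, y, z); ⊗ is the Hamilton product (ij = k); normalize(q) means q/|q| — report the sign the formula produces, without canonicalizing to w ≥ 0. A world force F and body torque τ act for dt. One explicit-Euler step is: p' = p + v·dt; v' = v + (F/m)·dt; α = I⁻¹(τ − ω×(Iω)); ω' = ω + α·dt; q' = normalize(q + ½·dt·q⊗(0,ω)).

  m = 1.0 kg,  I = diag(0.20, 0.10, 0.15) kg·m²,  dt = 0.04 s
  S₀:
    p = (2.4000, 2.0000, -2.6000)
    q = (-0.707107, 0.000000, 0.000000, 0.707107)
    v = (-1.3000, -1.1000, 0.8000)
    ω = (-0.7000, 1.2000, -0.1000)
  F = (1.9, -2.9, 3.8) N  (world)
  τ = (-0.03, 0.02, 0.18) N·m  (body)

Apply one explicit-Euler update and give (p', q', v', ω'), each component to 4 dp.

a = F/m = (1.9000, -2.9000, 3.8000)
new position p' = (2.3480, 1.9560, -2.5680)
v' = v + a·dt = (-1.2240, -1.2160, 0.9520)
angular accel α = (-0.1200, 0.1650, 0.6400)
ω + α·dt = (-0.7048, 1.2066, -0.0744)
q⊗(0,ω) = (0.0707107, -0.3535535, -1.3435033, 0.0707107)
updated quaternion q' = (-0.7054, -0.0071, -0.0269, 0.7082)

p' = (2.3480, 1.9560, -2.5680)
q' = (-0.7054, -0.0071, -0.0269, 0.7082)
v' = (-1.2240, -1.2160, 0.9520)
ω' = (-0.7048, 1.2066, -0.0744)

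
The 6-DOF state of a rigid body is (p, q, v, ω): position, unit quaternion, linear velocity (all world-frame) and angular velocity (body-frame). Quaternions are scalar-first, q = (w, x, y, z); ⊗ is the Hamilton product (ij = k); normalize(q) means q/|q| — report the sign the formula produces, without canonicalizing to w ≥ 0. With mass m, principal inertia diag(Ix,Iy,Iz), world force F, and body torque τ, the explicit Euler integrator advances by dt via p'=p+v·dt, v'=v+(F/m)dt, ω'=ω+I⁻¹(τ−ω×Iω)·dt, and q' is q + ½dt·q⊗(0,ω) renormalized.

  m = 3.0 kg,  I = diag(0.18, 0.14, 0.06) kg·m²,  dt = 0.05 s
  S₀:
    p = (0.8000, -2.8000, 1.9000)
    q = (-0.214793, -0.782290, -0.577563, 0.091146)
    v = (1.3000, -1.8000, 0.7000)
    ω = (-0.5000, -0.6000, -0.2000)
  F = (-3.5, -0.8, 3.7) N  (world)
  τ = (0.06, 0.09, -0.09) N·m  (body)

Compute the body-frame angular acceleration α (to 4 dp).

α = (0.3867, 0.5571, -1.3000)

precession coupling ω×(Iω) = (-0.0096, 0.0120, -0.0120)
angular accel α = (0.3867, 0.5571, -1.3000)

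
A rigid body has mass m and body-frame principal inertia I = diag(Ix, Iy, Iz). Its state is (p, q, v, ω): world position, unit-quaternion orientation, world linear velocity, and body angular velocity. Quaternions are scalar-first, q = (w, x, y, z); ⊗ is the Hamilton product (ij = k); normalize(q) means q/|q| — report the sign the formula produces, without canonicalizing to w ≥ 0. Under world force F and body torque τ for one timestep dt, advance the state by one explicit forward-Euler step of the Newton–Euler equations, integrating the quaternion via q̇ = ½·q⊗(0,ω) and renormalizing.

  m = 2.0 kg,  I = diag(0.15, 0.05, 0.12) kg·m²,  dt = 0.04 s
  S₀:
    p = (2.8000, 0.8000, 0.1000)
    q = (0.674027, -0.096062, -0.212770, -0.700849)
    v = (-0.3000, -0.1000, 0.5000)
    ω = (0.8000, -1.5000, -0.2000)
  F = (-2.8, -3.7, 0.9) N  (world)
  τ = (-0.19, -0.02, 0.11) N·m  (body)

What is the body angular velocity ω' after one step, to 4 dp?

gyro term ω×Iω = (0.0210, -0.0048, 0.1200)
angular accel α = (-1.4067, -0.3040, -0.0833)
ω + α·dt = (0.7437, -1.5122, -0.2033)

ω' = (0.7437, -1.5122, -0.2033)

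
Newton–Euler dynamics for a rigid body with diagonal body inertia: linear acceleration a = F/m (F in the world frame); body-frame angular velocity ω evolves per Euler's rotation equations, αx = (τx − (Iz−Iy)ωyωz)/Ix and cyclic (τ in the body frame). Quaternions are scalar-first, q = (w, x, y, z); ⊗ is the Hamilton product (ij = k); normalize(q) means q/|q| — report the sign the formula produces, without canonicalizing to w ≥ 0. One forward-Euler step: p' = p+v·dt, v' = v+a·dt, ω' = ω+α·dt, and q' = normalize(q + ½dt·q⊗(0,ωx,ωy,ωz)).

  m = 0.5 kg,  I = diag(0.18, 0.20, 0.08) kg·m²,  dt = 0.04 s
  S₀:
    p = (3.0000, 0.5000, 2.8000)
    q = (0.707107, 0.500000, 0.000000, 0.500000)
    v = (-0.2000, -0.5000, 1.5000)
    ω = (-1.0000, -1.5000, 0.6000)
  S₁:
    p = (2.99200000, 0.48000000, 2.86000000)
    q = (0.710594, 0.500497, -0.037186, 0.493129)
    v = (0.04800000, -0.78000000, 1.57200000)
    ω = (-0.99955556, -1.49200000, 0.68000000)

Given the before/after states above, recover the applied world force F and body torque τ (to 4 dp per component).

F = (3.1000, -3.5000, 0.9000)
τ = (0.1100, -0.0200, 0.1900)

Δω = ω₁−ω₀ = (0.00044444, 0.00800000, 0.08000000)
ω₀×(Iω₀) = (0.1080, -0.0600, 0.0300)
I·α + gyro = (0.1100, -0.0200, 0.1900)
v₁ − v₀ = (0.24800000, -0.28000000, 0.07200000)
m·(v₁−v₀)/dt = (3.1000, -3.5000, 0.9000)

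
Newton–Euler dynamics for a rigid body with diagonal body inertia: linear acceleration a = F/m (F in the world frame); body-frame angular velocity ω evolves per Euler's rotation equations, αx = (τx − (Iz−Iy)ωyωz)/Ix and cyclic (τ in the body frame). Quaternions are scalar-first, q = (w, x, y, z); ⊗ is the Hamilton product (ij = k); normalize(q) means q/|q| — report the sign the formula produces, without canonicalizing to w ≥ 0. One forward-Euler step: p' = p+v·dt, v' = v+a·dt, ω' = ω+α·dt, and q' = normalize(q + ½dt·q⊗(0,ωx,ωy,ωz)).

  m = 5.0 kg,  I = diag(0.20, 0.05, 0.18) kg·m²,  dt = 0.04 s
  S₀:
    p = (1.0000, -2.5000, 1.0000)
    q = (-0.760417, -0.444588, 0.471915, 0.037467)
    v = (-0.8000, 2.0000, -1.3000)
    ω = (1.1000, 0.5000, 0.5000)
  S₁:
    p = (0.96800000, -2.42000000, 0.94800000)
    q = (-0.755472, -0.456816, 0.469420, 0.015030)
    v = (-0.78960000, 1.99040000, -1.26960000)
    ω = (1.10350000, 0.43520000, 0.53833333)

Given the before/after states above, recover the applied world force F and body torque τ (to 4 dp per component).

ω₁ − ω₀ = (0.00350000, -0.06480000, 0.03833333)
gyro term ω₀×Iω₀ = (0.0325, 0.0110, -0.0825)
I·α + gyro = (0.0500, -0.0700, 0.0900)
velocity change Δv = (0.01040000, -0.00960000, 0.03040000)
F = m·Δv/dt = (1.3000, -1.2000, 3.8000)

F = (1.3000, -1.2000, 3.8000)
τ = (0.0500, -0.0700, 0.0900)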